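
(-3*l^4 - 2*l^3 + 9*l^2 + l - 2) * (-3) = 9*l^4 + 6*l^3 - 27*l^2 - 3*l + 6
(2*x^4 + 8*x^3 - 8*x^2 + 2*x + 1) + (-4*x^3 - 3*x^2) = 2*x^4 + 4*x^3 - 11*x^2 + 2*x + 1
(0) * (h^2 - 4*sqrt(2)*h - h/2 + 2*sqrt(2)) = 0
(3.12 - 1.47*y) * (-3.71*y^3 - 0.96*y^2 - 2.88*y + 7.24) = 5.4537*y^4 - 10.164*y^3 + 1.2384*y^2 - 19.6284*y + 22.5888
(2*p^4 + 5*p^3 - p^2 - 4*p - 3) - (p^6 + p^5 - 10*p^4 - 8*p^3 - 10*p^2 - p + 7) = -p^6 - p^5 + 12*p^4 + 13*p^3 + 9*p^2 - 3*p - 10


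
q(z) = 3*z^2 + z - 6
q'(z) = 6*z + 1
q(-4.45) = 48.96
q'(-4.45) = -25.70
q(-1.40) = -1.52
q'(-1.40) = -7.40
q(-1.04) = -3.80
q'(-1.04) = -5.24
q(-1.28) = -2.36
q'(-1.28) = -6.68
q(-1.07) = -3.64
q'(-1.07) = -5.42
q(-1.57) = -0.18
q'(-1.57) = -8.42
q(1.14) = -0.96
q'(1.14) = 7.84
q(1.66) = 3.93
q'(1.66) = 10.96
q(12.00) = 438.00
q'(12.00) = 73.00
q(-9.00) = 228.00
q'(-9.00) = -53.00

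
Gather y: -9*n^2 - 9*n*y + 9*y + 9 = -9*n^2 + y*(9 - 9*n) + 9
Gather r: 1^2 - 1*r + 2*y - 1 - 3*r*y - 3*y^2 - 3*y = r*(-3*y - 1) - 3*y^2 - y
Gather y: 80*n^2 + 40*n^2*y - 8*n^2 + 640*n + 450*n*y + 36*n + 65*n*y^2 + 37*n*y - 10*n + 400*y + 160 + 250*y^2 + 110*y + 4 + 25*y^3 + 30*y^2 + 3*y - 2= 72*n^2 + 666*n + 25*y^3 + y^2*(65*n + 280) + y*(40*n^2 + 487*n + 513) + 162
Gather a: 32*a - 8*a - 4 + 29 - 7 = 24*a + 18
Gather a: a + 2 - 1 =a + 1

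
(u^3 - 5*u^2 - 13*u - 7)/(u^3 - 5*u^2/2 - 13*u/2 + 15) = 2*(u^3 - 5*u^2 - 13*u - 7)/(2*u^3 - 5*u^2 - 13*u + 30)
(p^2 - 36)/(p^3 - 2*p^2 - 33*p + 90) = (p - 6)/(p^2 - 8*p + 15)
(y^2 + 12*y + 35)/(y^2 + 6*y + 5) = (y + 7)/(y + 1)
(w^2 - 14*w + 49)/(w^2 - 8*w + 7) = (w - 7)/(w - 1)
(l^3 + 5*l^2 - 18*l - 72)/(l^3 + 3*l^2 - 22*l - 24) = (l + 3)/(l + 1)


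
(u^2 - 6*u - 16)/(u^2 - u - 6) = (u - 8)/(u - 3)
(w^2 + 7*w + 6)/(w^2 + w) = (w + 6)/w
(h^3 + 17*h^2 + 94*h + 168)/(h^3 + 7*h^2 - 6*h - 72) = (h + 7)/(h - 3)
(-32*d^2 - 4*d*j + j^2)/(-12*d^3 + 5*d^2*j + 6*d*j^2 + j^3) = (8*d - j)/(3*d^2 - 2*d*j - j^2)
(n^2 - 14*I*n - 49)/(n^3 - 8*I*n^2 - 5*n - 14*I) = (n - 7*I)/(n^2 - I*n + 2)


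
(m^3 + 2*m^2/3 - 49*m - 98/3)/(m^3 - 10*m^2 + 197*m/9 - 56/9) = 3*(3*m^2 + 23*m + 14)/(9*m^2 - 27*m + 8)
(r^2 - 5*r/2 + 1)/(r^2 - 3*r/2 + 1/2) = (r - 2)/(r - 1)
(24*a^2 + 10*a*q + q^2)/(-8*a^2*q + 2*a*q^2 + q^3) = (6*a + q)/(q*(-2*a + q))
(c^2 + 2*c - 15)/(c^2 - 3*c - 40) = (c - 3)/(c - 8)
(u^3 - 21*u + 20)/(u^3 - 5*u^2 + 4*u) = (u + 5)/u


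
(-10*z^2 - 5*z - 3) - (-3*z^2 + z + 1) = -7*z^2 - 6*z - 4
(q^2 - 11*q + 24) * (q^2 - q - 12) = q^4 - 12*q^3 + 23*q^2 + 108*q - 288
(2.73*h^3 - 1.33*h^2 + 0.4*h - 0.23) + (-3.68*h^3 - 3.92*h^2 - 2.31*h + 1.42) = -0.95*h^3 - 5.25*h^2 - 1.91*h + 1.19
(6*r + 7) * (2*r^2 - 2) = 12*r^3 + 14*r^2 - 12*r - 14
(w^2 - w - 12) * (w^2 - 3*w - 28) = w^4 - 4*w^3 - 37*w^2 + 64*w + 336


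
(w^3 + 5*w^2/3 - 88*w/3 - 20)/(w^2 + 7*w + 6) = (3*w^2 - 13*w - 10)/(3*(w + 1))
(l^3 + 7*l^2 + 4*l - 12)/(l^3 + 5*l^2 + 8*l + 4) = (l^2 + 5*l - 6)/(l^2 + 3*l + 2)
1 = 1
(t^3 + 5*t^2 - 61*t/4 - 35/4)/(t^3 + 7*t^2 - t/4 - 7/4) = (2*t - 5)/(2*t - 1)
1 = 1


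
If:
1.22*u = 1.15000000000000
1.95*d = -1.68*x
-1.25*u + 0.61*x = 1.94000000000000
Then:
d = -4.40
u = 0.94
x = 5.11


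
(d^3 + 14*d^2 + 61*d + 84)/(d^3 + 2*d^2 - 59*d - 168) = (d + 4)/(d - 8)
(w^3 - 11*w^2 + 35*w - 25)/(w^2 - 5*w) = w - 6 + 5/w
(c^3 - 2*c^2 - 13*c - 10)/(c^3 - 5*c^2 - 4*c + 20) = (c + 1)/(c - 2)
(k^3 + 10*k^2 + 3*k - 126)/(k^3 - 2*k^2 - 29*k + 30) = (k^3 + 10*k^2 + 3*k - 126)/(k^3 - 2*k^2 - 29*k + 30)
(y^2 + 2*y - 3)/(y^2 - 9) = (y - 1)/(y - 3)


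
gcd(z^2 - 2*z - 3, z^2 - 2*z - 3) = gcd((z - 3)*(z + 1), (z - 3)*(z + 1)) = z^2 - 2*z - 3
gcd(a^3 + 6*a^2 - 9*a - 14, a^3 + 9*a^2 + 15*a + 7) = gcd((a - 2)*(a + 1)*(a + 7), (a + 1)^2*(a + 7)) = a^2 + 8*a + 7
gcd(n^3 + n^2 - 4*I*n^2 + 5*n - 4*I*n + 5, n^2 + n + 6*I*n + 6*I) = n + 1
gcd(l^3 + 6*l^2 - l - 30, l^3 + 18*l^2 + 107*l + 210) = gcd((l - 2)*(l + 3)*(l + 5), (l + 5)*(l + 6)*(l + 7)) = l + 5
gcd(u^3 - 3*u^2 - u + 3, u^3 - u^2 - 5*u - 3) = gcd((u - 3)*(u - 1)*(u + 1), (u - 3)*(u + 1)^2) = u^2 - 2*u - 3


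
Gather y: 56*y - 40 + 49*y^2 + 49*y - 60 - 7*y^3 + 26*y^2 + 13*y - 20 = -7*y^3 + 75*y^2 + 118*y - 120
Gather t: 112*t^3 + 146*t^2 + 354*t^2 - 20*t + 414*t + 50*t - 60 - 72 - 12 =112*t^3 + 500*t^2 + 444*t - 144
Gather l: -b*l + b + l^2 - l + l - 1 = -b*l + b + l^2 - 1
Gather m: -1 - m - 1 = -m - 2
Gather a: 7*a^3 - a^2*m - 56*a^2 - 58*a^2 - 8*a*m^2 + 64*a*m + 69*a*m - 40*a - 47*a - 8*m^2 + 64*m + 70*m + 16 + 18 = 7*a^3 + a^2*(-m - 114) + a*(-8*m^2 + 133*m - 87) - 8*m^2 + 134*m + 34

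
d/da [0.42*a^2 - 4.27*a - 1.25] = 0.84*a - 4.27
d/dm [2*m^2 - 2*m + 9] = 4*m - 2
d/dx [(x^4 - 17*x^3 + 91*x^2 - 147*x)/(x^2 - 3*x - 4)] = 2*(x^5 - 13*x^4 + 43*x^3 + 39*x^2 - 364*x + 294)/(x^4 - 6*x^3 + x^2 + 24*x + 16)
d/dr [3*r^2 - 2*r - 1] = 6*r - 2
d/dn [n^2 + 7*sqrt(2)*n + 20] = 2*n + 7*sqrt(2)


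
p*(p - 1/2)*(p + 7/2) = p^3 + 3*p^2 - 7*p/4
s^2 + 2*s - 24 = (s - 4)*(s + 6)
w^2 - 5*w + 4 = (w - 4)*(w - 1)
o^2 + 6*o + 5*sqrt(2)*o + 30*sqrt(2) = (o + 6)*(o + 5*sqrt(2))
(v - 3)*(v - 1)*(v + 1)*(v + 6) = v^4 + 3*v^3 - 19*v^2 - 3*v + 18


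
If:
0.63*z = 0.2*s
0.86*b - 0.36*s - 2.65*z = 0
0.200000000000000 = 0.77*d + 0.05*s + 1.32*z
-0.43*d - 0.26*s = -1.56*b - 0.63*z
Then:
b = 0.07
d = 0.23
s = 0.05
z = 0.01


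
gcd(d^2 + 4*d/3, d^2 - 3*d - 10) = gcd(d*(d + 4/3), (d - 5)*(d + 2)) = 1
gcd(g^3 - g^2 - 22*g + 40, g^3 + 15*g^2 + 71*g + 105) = g + 5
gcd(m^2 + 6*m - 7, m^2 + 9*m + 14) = m + 7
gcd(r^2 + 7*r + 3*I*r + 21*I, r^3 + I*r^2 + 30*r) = 1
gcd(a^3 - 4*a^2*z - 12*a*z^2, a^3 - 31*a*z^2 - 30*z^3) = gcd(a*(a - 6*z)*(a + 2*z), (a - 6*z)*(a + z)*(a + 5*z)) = -a + 6*z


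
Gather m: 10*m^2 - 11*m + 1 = 10*m^2 - 11*m + 1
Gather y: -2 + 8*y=8*y - 2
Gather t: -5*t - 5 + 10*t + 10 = 5*t + 5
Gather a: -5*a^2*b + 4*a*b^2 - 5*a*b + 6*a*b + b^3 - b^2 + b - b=-5*a^2*b + a*(4*b^2 + b) + b^3 - b^2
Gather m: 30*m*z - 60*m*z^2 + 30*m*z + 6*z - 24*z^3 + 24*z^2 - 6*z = m*(-60*z^2 + 60*z) - 24*z^3 + 24*z^2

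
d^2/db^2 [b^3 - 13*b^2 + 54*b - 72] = 6*b - 26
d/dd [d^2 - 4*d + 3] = 2*d - 4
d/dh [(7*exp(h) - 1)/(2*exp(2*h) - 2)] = (-7*exp(2*h) + 2*exp(h) - 7)*exp(h)/(2*(exp(4*h) - 2*exp(2*h) + 1))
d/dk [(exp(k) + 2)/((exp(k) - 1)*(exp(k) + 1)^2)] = (-2*exp(2*k) - 5*exp(k) + 1)*exp(k)/(exp(5*k) + exp(4*k) - 2*exp(3*k) - 2*exp(2*k) + exp(k) + 1)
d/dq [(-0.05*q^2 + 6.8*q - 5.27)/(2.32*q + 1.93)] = (-0.116*q^2 - 0.193*q + 25.3504)/(5.3824*q^2 + 8.9552*q + 3.7249)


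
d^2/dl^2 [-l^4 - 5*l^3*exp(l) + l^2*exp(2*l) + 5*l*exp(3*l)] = -5*l^3*exp(l) + 4*l^2*exp(2*l) - 30*l^2*exp(l) - 12*l^2 + 45*l*exp(3*l) + 8*l*exp(2*l) - 30*l*exp(l) + 30*exp(3*l) + 2*exp(2*l)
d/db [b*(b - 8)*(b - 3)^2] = 4*b^3 - 42*b^2 + 114*b - 72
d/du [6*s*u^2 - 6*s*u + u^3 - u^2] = 12*s*u - 6*s + 3*u^2 - 2*u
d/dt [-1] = 0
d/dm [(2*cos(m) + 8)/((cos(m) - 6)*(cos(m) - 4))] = 2*(cos(m)^2 + 8*cos(m) - 64)*sin(m)/((cos(m) - 6)^2*(cos(m) - 4)^2)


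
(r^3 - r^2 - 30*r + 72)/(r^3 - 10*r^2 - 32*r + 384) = (r^2 - 7*r + 12)/(r^2 - 16*r + 64)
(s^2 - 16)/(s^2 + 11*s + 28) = (s - 4)/(s + 7)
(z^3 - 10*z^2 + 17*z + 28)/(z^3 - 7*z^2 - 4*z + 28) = (z^2 - 3*z - 4)/(z^2 - 4)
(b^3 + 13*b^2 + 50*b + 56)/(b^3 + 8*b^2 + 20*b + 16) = (b + 7)/(b + 2)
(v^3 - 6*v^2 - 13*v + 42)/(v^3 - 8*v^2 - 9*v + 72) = (v^2 - 9*v + 14)/(v^2 - 11*v + 24)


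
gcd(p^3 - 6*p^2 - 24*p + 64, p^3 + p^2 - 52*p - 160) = p^2 - 4*p - 32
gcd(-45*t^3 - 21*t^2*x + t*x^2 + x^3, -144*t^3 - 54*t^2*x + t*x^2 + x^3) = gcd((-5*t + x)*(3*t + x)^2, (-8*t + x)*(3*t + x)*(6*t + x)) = 3*t + x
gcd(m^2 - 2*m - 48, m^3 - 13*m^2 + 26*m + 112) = m - 8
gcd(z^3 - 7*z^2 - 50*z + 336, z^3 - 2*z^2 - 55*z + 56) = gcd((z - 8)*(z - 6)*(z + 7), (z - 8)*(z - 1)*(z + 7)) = z^2 - z - 56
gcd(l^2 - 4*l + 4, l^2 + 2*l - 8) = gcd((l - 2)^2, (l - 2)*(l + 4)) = l - 2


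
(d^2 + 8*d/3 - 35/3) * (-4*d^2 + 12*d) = -4*d^4 + 4*d^3/3 + 236*d^2/3 - 140*d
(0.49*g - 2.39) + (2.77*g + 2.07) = 3.26*g - 0.32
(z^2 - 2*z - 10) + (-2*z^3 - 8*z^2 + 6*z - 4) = -2*z^3 - 7*z^2 + 4*z - 14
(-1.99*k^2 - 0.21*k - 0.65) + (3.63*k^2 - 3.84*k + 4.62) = 1.64*k^2 - 4.05*k + 3.97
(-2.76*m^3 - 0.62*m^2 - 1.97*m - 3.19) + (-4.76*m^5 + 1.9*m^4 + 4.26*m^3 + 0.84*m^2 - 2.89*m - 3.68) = -4.76*m^5 + 1.9*m^4 + 1.5*m^3 + 0.22*m^2 - 4.86*m - 6.87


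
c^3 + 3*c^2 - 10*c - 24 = (c - 3)*(c + 2)*(c + 4)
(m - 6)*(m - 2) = m^2 - 8*m + 12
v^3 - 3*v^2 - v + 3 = (v - 3)*(v - 1)*(v + 1)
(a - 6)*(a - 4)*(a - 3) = a^3 - 13*a^2 + 54*a - 72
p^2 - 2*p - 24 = (p - 6)*(p + 4)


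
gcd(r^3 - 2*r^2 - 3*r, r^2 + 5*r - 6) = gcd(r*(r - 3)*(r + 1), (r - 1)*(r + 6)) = 1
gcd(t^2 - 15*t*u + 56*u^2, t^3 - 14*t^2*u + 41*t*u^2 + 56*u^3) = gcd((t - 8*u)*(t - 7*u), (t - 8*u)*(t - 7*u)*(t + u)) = t^2 - 15*t*u + 56*u^2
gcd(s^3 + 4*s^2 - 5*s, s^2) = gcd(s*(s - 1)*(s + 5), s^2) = s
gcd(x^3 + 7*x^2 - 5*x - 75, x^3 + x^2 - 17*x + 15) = x^2 + 2*x - 15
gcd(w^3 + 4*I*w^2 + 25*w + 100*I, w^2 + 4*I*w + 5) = w + 5*I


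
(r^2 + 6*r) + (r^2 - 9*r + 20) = 2*r^2 - 3*r + 20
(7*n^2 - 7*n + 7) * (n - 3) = 7*n^3 - 28*n^2 + 28*n - 21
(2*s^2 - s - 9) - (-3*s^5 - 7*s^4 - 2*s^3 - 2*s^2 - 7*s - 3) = 3*s^5 + 7*s^4 + 2*s^3 + 4*s^2 + 6*s - 6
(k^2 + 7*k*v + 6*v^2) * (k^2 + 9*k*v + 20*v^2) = k^4 + 16*k^3*v + 89*k^2*v^2 + 194*k*v^3 + 120*v^4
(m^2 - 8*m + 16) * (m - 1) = m^3 - 9*m^2 + 24*m - 16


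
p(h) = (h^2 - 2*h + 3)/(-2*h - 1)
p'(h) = (2*h - 2)/(-2*h - 1) + 2*(h^2 - 2*h + 3)/(-2*h - 1)^2 = 2*(-h^2 - h + 4)/(4*h^2 + 4*h + 1)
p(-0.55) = 44.02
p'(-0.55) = 849.50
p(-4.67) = 4.09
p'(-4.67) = -0.38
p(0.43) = -1.25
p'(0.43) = 1.96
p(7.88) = -2.94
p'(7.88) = -0.47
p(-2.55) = 3.56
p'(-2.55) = 0.01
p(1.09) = -0.63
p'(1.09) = 0.34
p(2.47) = -0.70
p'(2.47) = -0.26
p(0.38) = -1.35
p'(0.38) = 2.24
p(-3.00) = 3.60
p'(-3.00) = -0.16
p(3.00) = -0.86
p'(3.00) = -0.33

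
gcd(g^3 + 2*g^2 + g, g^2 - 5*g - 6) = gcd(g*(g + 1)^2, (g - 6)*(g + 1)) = g + 1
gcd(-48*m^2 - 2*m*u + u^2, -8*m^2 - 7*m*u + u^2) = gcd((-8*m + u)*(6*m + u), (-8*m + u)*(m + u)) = -8*m + u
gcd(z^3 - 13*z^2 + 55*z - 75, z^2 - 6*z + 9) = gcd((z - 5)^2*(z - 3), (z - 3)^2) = z - 3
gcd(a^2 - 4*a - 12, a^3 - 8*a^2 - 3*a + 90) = a - 6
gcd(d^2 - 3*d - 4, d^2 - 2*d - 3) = d + 1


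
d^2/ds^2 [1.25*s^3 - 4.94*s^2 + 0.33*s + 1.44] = 7.5*s - 9.88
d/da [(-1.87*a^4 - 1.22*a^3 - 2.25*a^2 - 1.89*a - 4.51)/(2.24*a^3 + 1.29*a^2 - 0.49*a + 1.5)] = (-4.1888*a^6 - 4.8246*a^5 + 6.2151*a^4 - 1.5572*a^3 + 28.3578*a^2 + 4.8858*a - 5.0449)/(5.0176*a^6 + 5.7792*a^5 - 0.5311*a^4 + 5.4558*a^3 + 4.1101*a^2 - 1.47*a + 2.25)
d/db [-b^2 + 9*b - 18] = 9 - 2*b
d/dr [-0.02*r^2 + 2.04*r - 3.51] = 2.04 - 0.04*r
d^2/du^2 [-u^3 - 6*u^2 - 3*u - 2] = -6*u - 12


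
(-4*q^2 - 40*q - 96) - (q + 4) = -4*q^2 - 41*q - 100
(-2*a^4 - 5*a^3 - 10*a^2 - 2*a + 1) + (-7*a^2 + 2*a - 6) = -2*a^4 - 5*a^3 - 17*a^2 - 5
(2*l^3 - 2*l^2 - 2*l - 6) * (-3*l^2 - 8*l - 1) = -6*l^5 - 10*l^4 + 20*l^3 + 36*l^2 + 50*l + 6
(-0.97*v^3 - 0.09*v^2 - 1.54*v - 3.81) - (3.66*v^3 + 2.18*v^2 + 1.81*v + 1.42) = -4.63*v^3 - 2.27*v^2 - 3.35*v - 5.23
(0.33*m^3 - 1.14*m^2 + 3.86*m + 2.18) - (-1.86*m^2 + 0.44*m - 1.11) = 0.33*m^3 + 0.72*m^2 + 3.42*m + 3.29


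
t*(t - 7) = t^2 - 7*t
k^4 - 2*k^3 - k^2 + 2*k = k*(k - 2)*(k - 1)*(k + 1)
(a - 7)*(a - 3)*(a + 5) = a^3 - 5*a^2 - 29*a + 105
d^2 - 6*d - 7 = (d - 7)*(d + 1)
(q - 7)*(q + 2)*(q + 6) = q^3 + q^2 - 44*q - 84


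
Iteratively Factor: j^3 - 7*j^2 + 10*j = (j - 5)*(j^2 - 2*j) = (j - 5)*(j - 2)*(j)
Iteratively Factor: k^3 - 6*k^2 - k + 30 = (k - 5)*(k^2 - k - 6) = (k - 5)*(k - 3)*(k + 2)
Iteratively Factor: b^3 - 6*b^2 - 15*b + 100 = (b - 5)*(b^2 - b - 20) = (b - 5)*(b + 4)*(b - 5)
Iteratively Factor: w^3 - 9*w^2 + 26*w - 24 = (w - 2)*(w^2 - 7*w + 12) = (w - 4)*(w - 2)*(w - 3)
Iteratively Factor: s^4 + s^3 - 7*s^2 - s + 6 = (s - 1)*(s^3 + 2*s^2 - 5*s - 6) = (s - 2)*(s - 1)*(s^2 + 4*s + 3) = (s - 2)*(s - 1)*(s + 3)*(s + 1)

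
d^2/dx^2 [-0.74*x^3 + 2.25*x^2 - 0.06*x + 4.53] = 4.5 - 4.44*x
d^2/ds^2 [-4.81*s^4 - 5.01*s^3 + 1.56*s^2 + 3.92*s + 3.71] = -57.72*s^2 - 30.06*s + 3.12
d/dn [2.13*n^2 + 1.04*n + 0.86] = 4.26*n + 1.04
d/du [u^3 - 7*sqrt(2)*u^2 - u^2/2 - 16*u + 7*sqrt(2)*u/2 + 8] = 3*u^2 - 14*sqrt(2)*u - u - 16 + 7*sqrt(2)/2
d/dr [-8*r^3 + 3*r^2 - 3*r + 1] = -24*r^2 + 6*r - 3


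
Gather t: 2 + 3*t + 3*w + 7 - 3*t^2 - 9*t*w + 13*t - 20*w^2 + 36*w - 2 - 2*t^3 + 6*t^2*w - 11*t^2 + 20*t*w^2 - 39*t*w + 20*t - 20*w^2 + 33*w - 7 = -2*t^3 + t^2*(6*w - 14) + t*(20*w^2 - 48*w + 36) - 40*w^2 + 72*w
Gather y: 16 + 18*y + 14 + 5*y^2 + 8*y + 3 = 5*y^2 + 26*y + 33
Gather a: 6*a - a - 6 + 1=5*a - 5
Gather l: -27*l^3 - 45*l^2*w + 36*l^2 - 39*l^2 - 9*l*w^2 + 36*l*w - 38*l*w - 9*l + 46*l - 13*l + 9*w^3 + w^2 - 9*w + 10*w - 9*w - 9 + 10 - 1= -27*l^3 + l^2*(-45*w - 3) + l*(-9*w^2 - 2*w + 24) + 9*w^3 + w^2 - 8*w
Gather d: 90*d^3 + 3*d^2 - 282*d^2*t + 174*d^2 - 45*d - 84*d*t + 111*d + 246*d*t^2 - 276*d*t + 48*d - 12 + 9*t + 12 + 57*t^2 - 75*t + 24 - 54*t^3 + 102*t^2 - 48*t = 90*d^3 + d^2*(177 - 282*t) + d*(246*t^2 - 360*t + 114) - 54*t^3 + 159*t^2 - 114*t + 24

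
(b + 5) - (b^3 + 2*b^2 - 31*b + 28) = -b^3 - 2*b^2 + 32*b - 23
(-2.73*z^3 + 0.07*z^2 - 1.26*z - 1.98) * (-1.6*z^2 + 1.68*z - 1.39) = 4.368*z^5 - 4.6984*z^4 + 5.9283*z^3 + 0.9539*z^2 - 1.575*z + 2.7522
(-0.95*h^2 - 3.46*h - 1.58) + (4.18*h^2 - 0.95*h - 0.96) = 3.23*h^2 - 4.41*h - 2.54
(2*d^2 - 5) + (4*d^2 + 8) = 6*d^2 + 3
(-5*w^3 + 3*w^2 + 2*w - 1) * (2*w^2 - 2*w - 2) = -10*w^5 + 16*w^4 + 8*w^3 - 12*w^2 - 2*w + 2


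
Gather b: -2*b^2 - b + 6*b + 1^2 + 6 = -2*b^2 + 5*b + 7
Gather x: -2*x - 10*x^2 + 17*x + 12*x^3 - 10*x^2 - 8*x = 12*x^3 - 20*x^2 + 7*x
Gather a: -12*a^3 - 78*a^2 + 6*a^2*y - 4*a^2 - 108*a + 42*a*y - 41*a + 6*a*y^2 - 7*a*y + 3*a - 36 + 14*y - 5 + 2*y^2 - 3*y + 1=-12*a^3 + a^2*(6*y - 82) + a*(6*y^2 + 35*y - 146) + 2*y^2 + 11*y - 40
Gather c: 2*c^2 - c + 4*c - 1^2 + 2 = 2*c^2 + 3*c + 1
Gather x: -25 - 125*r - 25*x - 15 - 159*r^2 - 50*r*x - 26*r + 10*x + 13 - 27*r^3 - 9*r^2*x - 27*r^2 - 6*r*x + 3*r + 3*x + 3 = -27*r^3 - 186*r^2 - 148*r + x*(-9*r^2 - 56*r - 12) - 24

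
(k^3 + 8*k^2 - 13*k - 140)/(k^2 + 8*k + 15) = (k^2 + 3*k - 28)/(k + 3)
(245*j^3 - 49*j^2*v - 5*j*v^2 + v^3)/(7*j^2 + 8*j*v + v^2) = (35*j^2 - 12*j*v + v^2)/(j + v)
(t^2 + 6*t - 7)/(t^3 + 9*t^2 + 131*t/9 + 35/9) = 9*(t - 1)/(9*t^2 + 18*t + 5)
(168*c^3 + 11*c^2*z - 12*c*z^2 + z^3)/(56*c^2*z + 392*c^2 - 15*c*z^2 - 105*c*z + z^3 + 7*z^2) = (3*c + z)/(z + 7)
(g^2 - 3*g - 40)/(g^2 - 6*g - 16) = (g + 5)/(g + 2)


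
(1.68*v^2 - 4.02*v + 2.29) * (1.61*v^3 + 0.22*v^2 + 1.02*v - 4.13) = 2.7048*v^5 - 6.1026*v^4 + 4.5161*v^3 - 10.535*v^2 + 18.9384*v - 9.4577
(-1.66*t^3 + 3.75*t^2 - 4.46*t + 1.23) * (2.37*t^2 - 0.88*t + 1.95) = -3.9342*t^5 + 10.3483*t^4 - 17.1072*t^3 + 14.1524*t^2 - 9.7794*t + 2.3985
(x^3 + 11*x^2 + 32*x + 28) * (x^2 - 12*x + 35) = x^5 - x^4 - 65*x^3 + 29*x^2 + 784*x + 980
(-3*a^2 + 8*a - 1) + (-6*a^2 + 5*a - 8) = -9*a^2 + 13*a - 9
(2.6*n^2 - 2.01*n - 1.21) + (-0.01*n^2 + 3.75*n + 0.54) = 2.59*n^2 + 1.74*n - 0.67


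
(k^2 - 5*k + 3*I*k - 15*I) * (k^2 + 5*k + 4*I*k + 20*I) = k^4 + 7*I*k^3 - 37*k^2 - 175*I*k + 300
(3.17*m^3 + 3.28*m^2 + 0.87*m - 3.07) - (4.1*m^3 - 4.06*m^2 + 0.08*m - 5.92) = -0.93*m^3 + 7.34*m^2 + 0.79*m + 2.85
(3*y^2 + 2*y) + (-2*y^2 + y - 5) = y^2 + 3*y - 5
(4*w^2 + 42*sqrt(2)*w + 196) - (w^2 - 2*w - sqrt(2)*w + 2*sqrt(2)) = 3*w^2 + 2*w + 43*sqrt(2)*w - 2*sqrt(2) + 196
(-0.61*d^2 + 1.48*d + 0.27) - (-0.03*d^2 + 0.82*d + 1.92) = -0.58*d^2 + 0.66*d - 1.65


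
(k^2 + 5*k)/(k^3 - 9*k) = (k + 5)/(k^2 - 9)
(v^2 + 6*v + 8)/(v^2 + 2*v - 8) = (v + 2)/(v - 2)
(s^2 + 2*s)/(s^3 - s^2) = (s + 2)/(s*(s - 1))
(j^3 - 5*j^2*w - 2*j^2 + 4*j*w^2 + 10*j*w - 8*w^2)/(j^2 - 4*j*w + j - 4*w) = (j^2 - j*w - 2*j + 2*w)/(j + 1)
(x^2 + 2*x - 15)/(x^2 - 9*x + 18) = (x + 5)/(x - 6)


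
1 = 1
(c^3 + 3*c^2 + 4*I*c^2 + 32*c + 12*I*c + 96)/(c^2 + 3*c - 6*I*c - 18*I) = (c^2 + 4*I*c + 32)/(c - 6*I)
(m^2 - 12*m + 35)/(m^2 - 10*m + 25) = (m - 7)/(m - 5)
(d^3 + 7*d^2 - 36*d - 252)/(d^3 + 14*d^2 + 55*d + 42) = (d - 6)/(d + 1)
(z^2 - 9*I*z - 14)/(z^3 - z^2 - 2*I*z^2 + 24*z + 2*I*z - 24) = (z^2 - 9*I*z - 14)/(z^3 - z^2*(1 + 2*I) + 2*z*(12 + I) - 24)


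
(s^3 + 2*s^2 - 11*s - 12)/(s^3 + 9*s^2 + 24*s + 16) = (s - 3)/(s + 4)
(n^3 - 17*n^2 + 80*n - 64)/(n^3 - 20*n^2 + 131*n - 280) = (n^2 - 9*n + 8)/(n^2 - 12*n + 35)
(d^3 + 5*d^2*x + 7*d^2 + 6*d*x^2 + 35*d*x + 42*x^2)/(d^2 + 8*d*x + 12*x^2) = (d^2 + 3*d*x + 7*d + 21*x)/(d + 6*x)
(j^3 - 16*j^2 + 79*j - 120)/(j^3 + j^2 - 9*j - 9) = (j^2 - 13*j + 40)/(j^2 + 4*j + 3)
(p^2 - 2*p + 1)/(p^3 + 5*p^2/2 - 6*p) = 2*(p^2 - 2*p + 1)/(p*(2*p^2 + 5*p - 12))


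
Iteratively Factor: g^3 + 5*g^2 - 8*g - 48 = (g - 3)*(g^2 + 8*g + 16) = (g - 3)*(g + 4)*(g + 4)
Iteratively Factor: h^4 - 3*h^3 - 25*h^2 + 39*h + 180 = (h + 3)*(h^3 - 6*h^2 - 7*h + 60) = (h - 5)*(h + 3)*(h^2 - h - 12) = (h - 5)*(h + 3)^2*(h - 4)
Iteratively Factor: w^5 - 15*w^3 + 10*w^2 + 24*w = (w)*(w^4 - 15*w^2 + 10*w + 24) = w*(w + 1)*(w^3 - w^2 - 14*w + 24) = w*(w - 2)*(w + 1)*(w^2 + w - 12) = w*(w - 3)*(w - 2)*(w + 1)*(w + 4)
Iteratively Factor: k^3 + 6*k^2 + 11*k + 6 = (k + 3)*(k^2 + 3*k + 2) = (k + 2)*(k + 3)*(k + 1)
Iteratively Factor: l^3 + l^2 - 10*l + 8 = (l - 1)*(l^2 + 2*l - 8) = (l - 2)*(l - 1)*(l + 4)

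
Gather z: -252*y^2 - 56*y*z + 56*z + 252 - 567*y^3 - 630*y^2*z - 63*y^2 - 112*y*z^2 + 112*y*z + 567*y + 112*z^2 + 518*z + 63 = -567*y^3 - 315*y^2 + 567*y + z^2*(112 - 112*y) + z*(-630*y^2 + 56*y + 574) + 315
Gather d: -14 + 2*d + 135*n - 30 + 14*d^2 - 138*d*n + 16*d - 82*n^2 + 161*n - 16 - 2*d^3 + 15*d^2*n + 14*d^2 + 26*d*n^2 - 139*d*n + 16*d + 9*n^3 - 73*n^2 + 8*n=-2*d^3 + d^2*(15*n + 28) + d*(26*n^2 - 277*n + 34) + 9*n^3 - 155*n^2 + 304*n - 60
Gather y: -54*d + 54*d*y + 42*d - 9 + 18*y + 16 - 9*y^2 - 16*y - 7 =-12*d - 9*y^2 + y*(54*d + 2)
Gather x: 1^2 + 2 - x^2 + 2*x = -x^2 + 2*x + 3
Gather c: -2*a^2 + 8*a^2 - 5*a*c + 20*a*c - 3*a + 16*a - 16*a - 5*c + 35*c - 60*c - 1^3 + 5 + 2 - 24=6*a^2 - 3*a + c*(15*a - 30) - 18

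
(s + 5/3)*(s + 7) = s^2 + 26*s/3 + 35/3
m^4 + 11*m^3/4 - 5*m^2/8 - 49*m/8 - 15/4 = (m - 3/2)*(m + 1)*(m + 5/4)*(m + 2)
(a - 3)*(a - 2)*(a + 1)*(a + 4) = a^4 - 15*a^2 + 10*a + 24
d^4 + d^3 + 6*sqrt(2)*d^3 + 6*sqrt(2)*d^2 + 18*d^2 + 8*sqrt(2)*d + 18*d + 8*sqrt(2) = (d + 1)*(d + sqrt(2))^2*(d + 4*sqrt(2))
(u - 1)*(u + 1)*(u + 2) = u^3 + 2*u^2 - u - 2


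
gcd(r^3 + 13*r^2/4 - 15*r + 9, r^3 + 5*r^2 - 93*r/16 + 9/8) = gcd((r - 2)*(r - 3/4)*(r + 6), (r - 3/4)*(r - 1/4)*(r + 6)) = r^2 + 21*r/4 - 9/2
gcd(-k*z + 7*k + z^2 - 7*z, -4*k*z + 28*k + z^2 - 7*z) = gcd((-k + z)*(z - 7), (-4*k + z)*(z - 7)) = z - 7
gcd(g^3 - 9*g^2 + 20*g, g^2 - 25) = g - 5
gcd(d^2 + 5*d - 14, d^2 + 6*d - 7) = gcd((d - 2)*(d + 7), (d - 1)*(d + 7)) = d + 7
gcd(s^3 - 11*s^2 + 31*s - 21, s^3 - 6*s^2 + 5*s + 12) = s - 3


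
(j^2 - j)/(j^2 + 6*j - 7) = j/(j + 7)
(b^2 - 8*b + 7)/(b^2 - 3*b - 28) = (b - 1)/(b + 4)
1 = 1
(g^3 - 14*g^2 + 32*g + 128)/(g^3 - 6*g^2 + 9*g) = (g^3 - 14*g^2 + 32*g + 128)/(g*(g^2 - 6*g + 9))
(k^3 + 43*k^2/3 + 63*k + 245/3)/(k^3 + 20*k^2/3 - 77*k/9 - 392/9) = 3*(k + 5)/(3*k - 8)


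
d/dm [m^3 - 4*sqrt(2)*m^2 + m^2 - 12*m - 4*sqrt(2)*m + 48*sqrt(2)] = 3*m^2 - 8*sqrt(2)*m + 2*m - 12 - 4*sqrt(2)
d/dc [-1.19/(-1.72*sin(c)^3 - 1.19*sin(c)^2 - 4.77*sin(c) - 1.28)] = (-2.8322*sin(c) + 3.0702*cos(2*c) - 8.7465)*cos(c)/(1.72*sin(c)^3 + 1.19*sin(c)^2 + 4.77*sin(c) + 1.28)^2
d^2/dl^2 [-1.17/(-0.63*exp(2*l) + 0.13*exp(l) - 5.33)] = ((0.1521 - 2.9484*exp(l))*(0.63*exp(2*l) - 0.13*exp(l) + 5.33) + 1.17*(1.26*exp(l) - 0.13)*(2.52*exp(l) - 0.26)*exp(l))*exp(l)/(0.63*exp(2*l) - 0.13*exp(l) + 5.33)^3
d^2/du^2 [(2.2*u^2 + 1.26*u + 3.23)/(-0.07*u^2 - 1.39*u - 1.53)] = (0.415772*u^3 + 1.318758*u^2 - 1.07599800000001*u - 16.730176)/(0.000343*u^6 + 0.020433*u^5 + 0.428232*u^4 + 3.578833*u^3 + 9.359928*u^2 + 9.761553*u + 3.581577)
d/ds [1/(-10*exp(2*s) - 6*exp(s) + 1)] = (20*exp(s) + 6)*exp(s)/(10*exp(2*s) + 6*exp(s) - 1)^2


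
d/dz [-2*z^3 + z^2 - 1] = 2*z*(1 - 3*z)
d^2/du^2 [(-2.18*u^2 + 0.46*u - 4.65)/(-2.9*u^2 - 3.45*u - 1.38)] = (-51.359*u^3 + 182.29284*u^2 + 290.18502*u + 86.157954)/(24.389*u^6 + 87.0435*u^5 + 138.36915*u^4 + 123.905025*u^3 + 65.84463*u^2 + 19.71054*u + 2.628072)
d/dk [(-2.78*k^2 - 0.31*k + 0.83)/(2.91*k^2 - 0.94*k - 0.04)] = (3.5153*k^2 - 4.6082*k + 0.7926)/(8.4681*k^4 - 5.4708*k^3 + 0.6508*k^2 + 0.0752*k + 0.0016)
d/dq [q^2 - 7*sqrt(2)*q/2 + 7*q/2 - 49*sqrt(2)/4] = 2*q - 7*sqrt(2)/2 + 7/2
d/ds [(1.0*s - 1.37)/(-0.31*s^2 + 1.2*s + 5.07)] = (0.31*s^2 - 0.8494*s + 6.714)/(0.0961*s^4 - 0.744*s^3 - 1.7034*s^2 + 12.168*s + 25.7049)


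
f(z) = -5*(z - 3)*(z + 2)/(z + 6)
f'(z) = 5*(z - 3)*(z + 2)/(z + 6)^2 - 5*(z - 3)/(z + 6) - 5*(z + 2)/(z + 6)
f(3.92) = -2.75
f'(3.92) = -3.17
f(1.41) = 3.66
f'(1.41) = -1.72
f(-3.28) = -14.78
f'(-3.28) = 19.33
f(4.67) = -5.22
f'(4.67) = -3.42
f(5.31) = -7.47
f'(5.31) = -3.59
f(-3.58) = -21.48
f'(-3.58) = 25.74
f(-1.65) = 1.87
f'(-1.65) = 4.51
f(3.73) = -2.15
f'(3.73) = -3.10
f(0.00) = 5.00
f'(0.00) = 0.00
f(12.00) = -35.00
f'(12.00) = -4.44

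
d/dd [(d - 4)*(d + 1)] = 2*d - 3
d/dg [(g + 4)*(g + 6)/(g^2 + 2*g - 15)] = 2*(-4*g^2 - 39*g - 99)/(g^4 + 4*g^3 - 26*g^2 - 60*g + 225)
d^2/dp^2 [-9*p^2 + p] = -18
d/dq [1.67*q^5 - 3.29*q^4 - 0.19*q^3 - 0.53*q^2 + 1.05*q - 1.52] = 8.35*q^4 - 13.16*q^3 - 0.57*q^2 - 1.06*q + 1.05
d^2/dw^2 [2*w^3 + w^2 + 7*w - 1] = 12*w + 2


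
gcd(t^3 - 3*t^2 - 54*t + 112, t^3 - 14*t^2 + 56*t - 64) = t^2 - 10*t + 16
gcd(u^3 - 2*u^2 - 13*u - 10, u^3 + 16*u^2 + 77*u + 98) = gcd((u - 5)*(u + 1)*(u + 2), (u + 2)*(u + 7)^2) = u + 2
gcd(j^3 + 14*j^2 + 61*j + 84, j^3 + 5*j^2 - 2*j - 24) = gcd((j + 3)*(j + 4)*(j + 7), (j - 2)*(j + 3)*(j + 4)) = j^2 + 7*j + 12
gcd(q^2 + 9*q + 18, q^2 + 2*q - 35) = 1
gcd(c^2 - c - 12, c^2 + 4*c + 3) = c + 3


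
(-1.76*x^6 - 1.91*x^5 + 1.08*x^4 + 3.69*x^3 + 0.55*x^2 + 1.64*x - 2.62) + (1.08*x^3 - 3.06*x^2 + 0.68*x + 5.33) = -1.76*x^6 - 1.91*x^5 + 1.08*x^4 + 4.77*x^3 - 2.51*x^2 + 2.32*x + 2.71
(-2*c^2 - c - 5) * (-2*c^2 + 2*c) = 4*c^4 - 2*c^3 + 8*c^2 - 10*c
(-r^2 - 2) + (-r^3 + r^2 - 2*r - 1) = -r^3 - 2*r - 3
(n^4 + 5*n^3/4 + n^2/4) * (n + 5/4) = n^5 + 5*n^4/2 + 29*n^3/16 + 5*n^2/16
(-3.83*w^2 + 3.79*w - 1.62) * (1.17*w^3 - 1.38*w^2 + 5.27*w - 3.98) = -4.4811*w^5 + 9.7197*w^4 - 27.3097*w^3 + 37.4523*w^2 - 23.6216*w + 6.4476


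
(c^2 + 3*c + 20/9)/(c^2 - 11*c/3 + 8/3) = (9*c^2 + 27*c + 20)/(3*(3*c^2 - 11*c + 8))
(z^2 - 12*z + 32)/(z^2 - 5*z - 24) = (z - 4)/(z + 3)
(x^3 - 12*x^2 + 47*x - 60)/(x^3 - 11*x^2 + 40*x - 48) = (x - 5)/(x - 4)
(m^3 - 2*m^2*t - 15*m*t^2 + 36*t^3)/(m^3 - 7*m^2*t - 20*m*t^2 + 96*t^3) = (-m + 3*t)/(-m + 8*t)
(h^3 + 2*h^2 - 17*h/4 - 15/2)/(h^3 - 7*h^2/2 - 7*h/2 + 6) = (h^2 + h/2 - 5)/(h^2 - 5*h + 4)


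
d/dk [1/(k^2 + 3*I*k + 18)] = (-2*k - 3*I)/(k^2 + 3*I*k + 18)^2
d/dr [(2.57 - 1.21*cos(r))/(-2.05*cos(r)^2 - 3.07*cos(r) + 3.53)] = (2.4805*cos(r)^2 - 10.537*cos(r) - 3.6186)*sin(r)/(4.2025*cos(r)^4 + 12.587*cos(r)^3 - 5.0481*cos(r)^2 - 21.6742*cos(r) + 12.4609)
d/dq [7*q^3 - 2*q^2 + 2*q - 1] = 21*q^2 - 4*q + 2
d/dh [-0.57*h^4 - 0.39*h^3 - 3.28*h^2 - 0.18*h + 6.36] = -2.28*h^3 - 1.17*h^2 - 6.56*h - 0.18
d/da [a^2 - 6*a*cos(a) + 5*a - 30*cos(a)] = 6*a*sin(a) + 2*a + 30*sin(a) - 6*cos(a) + 5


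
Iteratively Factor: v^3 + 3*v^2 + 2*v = (v + 2)*(v^2 + v) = v*(v + 2)*(v + 1)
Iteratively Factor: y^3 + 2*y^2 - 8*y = (y)*(y^2 + 2*y - 8) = y*(y - 2)*(y + 4)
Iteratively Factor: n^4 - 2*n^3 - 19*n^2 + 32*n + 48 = (n - 3)*(n^3 + n^2 - 16*n - 16) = (n - 3)*(n + 1)*(n^2 - 16) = (n - 4)*(n - 3)*(n + 1)*(n + 4)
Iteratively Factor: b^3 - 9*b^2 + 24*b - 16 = (b - 1)*(b^2 - 8*b + 16) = (b - 4)*(b - 1)*(b - 4)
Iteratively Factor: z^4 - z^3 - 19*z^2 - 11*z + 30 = (z + 2)*(z^3 - 3*z^2 - 13*z + 15) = (z - 5)*(z + 2)*(z^2 + 2*z - 3) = (z - 5)*(z - 1)*(z + 2)*(z + 3)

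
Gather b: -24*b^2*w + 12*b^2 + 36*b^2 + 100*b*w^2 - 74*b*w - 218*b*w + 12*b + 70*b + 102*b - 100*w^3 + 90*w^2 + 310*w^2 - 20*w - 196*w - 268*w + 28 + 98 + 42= b^2*(48 - 24*w) + b*(100*w^2 - 292*w + 184) - 100*w^3 + 400*w^2 - 484*w + 168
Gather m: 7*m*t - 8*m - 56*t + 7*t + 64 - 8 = m*(7*t - 8) - 49*t + 56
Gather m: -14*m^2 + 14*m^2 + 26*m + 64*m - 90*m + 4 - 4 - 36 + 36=0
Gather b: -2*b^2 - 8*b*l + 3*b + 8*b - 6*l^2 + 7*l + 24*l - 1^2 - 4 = -2*b^2 + b*(11 - 8*l) - 6*l^2 + 31*l - 5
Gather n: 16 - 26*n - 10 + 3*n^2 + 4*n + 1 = 3*n^2 - 22*n + 7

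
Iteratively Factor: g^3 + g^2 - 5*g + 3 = (g - 1)*(g^2 + 2*g - 3) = (g - 1)^2*(g + 3)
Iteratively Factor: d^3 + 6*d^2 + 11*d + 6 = (d + 1)*(d^2 + 5*d + 6) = (d + 1)*(d + 3)*(d + 2)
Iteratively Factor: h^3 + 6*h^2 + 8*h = (h + 4)*(h^2 + 2*h) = h*(h + 4)*(h + 2)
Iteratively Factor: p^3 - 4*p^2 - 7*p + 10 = (p - 5)*(p^2 + p - 2) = (p - 5)*(p - 1)*(p + 2)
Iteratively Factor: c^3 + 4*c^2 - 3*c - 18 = (c - 2)*(c^2 + 6*c + 9) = (c - 2)*(c + 3)*(c + 3)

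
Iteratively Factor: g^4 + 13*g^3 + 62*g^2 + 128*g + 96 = (g + 4)*(g^3 + 9*g^2 + 26*g + 24) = (g + 2)*(g + 4)*(g^2 + 7*g + 12) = (g + 2)*(g + 3)*(g + 4)*(g + 4)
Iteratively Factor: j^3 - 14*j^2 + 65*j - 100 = (j - 5)*(j^2 - 9*j + 20) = (j - 5)*(j - 4)*(j - 5)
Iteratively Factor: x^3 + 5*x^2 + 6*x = (x + 3)*(x^2 + 2*x) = x*(x + 3)*(x + 2)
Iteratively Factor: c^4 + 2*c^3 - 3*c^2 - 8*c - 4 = (c + 1)*(c^3 + c^2 - 4*c - 4) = (c + 1)*(c + 2)*(c^2 - c - 2) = (c + 1)^2*(c + 2)*(c - 2)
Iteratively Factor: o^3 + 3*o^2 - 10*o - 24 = (o - 3)*(o^2 + 6*o + 8) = (o - 3)*(o + 2)*(o + 4)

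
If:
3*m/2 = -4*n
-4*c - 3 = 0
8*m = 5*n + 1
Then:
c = -3/4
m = 8/79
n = -3/79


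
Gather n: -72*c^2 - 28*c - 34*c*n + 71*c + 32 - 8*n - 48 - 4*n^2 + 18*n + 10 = -72*c^2 + 43*c - 4*n^2 + n*(10 - 34*c) - 6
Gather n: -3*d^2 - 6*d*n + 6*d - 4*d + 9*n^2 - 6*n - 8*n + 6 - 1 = -3*d^2 + 2*d + 9*n^2 + n*(-6*d - 14) + 5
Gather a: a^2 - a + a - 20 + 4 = a^2 - 16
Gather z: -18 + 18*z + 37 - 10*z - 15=8*z + 4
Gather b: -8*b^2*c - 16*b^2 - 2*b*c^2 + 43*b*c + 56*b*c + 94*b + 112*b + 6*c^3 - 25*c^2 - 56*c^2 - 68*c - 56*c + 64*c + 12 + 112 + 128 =b^2*(-8*c - 16) + b*(-2*c^2 + 99*c + 206) + 6*c^3 - 81*c^2 - 60*c + 252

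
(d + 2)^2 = d^2 + 4*d + 4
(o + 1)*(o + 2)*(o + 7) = o^3 + 10*o^2 + 23*o + 14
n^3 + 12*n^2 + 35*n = n*(n + 5)*(n + 7)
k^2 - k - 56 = (k - 8)*(k + 7)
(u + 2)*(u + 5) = u^2 + 7*u + 10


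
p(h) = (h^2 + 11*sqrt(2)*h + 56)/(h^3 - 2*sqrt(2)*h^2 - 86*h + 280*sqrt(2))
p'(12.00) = -0.17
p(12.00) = 0.56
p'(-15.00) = 0.00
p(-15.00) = -0.02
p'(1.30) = 0.15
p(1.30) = 0.28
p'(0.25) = 0.08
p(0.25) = 0.16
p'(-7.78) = 0.00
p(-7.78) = -0.01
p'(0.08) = 0.07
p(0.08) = 0.15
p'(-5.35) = 0.01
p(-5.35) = 0.00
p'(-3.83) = 0.01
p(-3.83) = 0.02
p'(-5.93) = 0.01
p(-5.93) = 0.00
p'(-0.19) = 0.06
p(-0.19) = 0.13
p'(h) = (2*h + 11*sqrt(2))/(h^3 - 2*sqrt(2)*h^2 - 86*h + 280*sqrt(2)) + (-3*h^2 + 4*sqrt(2)*h + 86)*(h^2 + 11*sqrt(2)*h + 56)/(h^3 - 2*sqrt(2)*h^2 - 86*h + 280*sqrt(2))^2 = (-h^4 - 22*sqrt(2)*h^3 - 210*h^2 + 784*sqrt(2)*h + 10976)/(h^6 - 4*sqrt(2)*h^5 - 164*h^4 + 904*sqrt(2)*h^3 + 5156*h^2 - 48160*sqrt(2)*h + 156800)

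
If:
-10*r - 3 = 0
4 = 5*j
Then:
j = 4/5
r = -3/10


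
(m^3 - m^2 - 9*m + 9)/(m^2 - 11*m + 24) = (m^2 + 2*m - 3)/(m - 8)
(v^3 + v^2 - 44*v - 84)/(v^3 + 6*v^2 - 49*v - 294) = (v + 2)/(v + 7)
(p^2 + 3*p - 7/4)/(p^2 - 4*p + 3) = (p^2 + 3*p - 7/4)/(p^2 - 4*p + 3)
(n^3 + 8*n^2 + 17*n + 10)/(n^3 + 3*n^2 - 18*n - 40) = (n + 1)/(n - 4)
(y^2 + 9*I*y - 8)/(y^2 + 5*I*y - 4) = (y + 8*I)/(y + 4*I)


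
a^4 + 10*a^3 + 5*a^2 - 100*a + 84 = (a - 2)*(a - 1)*(a + 6)*(a + 7)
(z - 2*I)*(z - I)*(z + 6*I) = z^3 + 3*I*z^2 + 16*z - 12*I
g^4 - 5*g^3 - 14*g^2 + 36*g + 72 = (g - 6)*(g - 3)*(g + 2)^2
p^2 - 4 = (p - 2)*(p + 2)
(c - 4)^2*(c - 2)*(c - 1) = c^4 - 11*c^3 + 42*c^2 - 64*c + 32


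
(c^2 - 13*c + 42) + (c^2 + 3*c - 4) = 2*c^2 - 10*c + 38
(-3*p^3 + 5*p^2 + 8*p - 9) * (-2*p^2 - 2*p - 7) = 6*p^5 - 4*p^4 - 5*p^3 - 33*p^2 - 38*p + 63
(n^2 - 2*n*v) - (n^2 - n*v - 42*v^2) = -n*v + 42*v^2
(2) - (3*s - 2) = 4 - 3*s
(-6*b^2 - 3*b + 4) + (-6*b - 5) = -6*b^2 - 9*b - 1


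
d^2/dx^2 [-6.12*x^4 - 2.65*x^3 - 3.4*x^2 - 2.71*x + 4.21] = -73.44*x^2 - 15.9*x - 6.8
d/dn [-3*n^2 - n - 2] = -6*n - 1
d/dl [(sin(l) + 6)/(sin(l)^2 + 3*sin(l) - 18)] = -cos(l)/(sin(l) - 3)^2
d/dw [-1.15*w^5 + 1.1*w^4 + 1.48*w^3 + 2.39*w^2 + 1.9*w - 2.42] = -5.75*w^4 + 4.4*w^3 + 4.44*w^2 + 4.78*w + 1.9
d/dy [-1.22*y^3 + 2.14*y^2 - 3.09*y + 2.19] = -3.66*y^2 + 4.28*y - 3.09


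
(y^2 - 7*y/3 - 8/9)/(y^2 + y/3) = (y - 8/3)/y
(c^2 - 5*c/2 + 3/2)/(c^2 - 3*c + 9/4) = 2*(c - 1)/(2*c - 3)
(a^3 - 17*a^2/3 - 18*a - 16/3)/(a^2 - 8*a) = a + 7/3 + 2/(3*a)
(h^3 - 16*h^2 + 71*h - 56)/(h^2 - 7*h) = h - 9 + 8/h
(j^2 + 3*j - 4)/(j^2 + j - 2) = (j + 4)/(j + 2)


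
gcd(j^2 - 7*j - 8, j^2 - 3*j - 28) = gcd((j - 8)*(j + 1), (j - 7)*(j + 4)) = 1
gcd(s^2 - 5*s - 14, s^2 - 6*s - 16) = s + 2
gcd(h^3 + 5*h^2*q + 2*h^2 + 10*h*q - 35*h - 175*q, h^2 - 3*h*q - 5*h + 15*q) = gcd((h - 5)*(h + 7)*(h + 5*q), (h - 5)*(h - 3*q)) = h - 5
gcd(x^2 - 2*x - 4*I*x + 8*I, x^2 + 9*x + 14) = 1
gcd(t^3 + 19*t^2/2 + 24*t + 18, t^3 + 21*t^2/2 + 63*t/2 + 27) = t^2 + 15*t/2 + 9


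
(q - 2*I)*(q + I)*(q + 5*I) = q^3 + 4*I*q^2 + 7*q + 10*I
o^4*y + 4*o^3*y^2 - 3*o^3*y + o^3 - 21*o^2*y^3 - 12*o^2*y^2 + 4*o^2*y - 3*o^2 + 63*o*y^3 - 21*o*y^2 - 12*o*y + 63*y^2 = (o - 3)*(o - 3*y)*(o + 7*y)*(o*y + 1)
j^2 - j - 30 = (j - 6)*(j + 5)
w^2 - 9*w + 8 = (w - 8)*(w - 1)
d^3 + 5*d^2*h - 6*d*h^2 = d*(d - h)*(d + 6*h)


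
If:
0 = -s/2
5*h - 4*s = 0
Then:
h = 0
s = 0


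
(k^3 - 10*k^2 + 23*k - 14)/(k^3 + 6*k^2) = (k^3 - 10*k^2 + 23*k - 14)/(k^2*(k + 6))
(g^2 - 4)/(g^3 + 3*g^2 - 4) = (g - 2)/(g^2 + g - 2)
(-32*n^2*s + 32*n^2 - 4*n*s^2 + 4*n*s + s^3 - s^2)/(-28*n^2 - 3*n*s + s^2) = (-8*n*s + 8*n + s^2 - s)/(-7*n + s)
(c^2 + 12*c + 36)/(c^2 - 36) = (c + 6)/(c - 6)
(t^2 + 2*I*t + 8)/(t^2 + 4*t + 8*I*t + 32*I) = (t^2 + 2*I*t + 8)/(t^2 + t*(4 + 8*I) + 32*I)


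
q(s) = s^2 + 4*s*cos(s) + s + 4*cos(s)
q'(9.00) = -1.13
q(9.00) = 53.55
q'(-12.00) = 3.98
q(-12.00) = 94.87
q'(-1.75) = -6.16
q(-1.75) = 1.85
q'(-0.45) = 4.66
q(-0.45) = 1.73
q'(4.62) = 32.26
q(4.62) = 23.89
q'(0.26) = 4.09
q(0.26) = 5.20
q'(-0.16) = 5.16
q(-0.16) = 3.18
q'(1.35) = -4.60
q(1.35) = 5.23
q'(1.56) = -6.08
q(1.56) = 4.10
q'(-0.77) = 2.97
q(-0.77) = 0.48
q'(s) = -4*s*sin(s) + 2*s - 4*sin(s) + 4*cos(s) + 1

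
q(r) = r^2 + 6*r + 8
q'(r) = 2*r + 6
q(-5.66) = 6.08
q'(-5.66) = -5.32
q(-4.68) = 1.82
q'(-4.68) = -3.36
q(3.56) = 42.03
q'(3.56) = 13.12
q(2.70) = 31.49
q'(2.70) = 11.40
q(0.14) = 8.86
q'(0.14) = 6.28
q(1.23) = 16.89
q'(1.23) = 8.46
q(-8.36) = 27.73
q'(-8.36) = -10.72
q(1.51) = 19.34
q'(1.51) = 9.02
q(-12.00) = 80.00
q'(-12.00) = -18.00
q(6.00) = 80.00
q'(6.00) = 18.00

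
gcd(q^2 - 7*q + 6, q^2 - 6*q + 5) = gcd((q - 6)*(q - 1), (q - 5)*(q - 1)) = q - 1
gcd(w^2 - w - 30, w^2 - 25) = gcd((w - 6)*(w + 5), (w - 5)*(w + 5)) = w + 5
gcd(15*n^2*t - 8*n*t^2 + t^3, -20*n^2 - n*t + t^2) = -5*n + t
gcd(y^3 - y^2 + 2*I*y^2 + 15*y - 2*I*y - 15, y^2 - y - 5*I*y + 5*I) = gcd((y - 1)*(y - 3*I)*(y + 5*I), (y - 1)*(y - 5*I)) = y - 1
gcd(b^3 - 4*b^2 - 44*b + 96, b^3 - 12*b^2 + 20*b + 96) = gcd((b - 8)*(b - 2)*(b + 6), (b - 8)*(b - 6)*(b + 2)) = b - 8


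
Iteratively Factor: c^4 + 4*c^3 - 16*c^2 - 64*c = (c + 4)*(c^3 - 16*c) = c*(c + 4)*(c^2 - 16) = c*(c + 4)^2*(c - 4)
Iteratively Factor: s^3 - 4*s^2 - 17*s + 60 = (s + 4)*(s^2 - 8*s + 15) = (s - 5)*(s + 4)*(s - 3)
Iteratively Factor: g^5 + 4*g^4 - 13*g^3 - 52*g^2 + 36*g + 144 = (g - 3)*(g^4 + 7*g^3 + 8*g^2 - 28*g - 48) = (g - 3)*(g + 2)*(g^3 + 5*g^2 - 2*g - 24) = (g - 3)*(g + 2)*(g + 4)*(g^2 + g - 6) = (g - 3)*(g - 2)*(g + 2)*(g + 4)*(g + 3)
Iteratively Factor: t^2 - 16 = (t - 4)*(t + 4)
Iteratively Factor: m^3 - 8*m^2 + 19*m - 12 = (m - 3)*(m^2 - 5*m + 4) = (m - 3)*(m - 1)*(m - 4)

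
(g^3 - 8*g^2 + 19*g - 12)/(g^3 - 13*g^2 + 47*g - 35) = (g^2 - 7*g + 12)/(g^2 - 12*g + 35)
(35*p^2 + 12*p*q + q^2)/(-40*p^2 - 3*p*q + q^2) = (-7*p - q)/(8*p - q)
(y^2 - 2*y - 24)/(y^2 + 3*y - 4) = (y - 6)/(y - 1)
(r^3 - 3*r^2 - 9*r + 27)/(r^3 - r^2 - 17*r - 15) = (r^2 - 6*r + 9)/(r^2 - 4*r - 5)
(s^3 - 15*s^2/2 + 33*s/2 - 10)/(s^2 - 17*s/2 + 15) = (s^2 - 5*s + 4)/(s - 6)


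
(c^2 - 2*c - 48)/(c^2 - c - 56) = (c + 6)/(c + 7)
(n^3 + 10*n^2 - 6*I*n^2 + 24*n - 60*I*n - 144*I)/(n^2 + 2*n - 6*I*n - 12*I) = (n^2 + 10*n + 24)/(n + 2)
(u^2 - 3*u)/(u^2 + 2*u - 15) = u/(u + 5)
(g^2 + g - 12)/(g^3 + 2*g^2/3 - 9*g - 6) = 3*(g + 4)/(3*g^2 + 11*g + 6)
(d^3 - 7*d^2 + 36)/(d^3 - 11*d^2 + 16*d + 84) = (d - 3)/(d - 7)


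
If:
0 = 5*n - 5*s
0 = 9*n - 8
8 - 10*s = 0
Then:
No Solution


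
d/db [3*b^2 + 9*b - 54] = 6*b + 9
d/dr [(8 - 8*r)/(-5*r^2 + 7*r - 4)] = 8*(-5*r^2 + 10*r - 3)/(25*r^4 - 70*r^3 + 89*r^2 - 56*r + 16)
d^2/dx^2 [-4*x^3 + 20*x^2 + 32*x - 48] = 40 - 24*x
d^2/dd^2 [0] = 0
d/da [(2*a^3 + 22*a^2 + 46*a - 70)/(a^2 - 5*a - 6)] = 2*(a^4 - 10*a^3 - 96*a^2 - 62*a - 313)/(a^4 - 10*a^3 + 13*a^2 + 60*a + 36)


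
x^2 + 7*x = x*(x + 7)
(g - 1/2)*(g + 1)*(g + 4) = g^3 + 9*g^2/2 + 3*g/2 - 2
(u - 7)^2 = u^2 - 14*u + 49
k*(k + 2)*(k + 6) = k^3 + 8*k^2 + 12*k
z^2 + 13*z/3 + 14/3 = (z + 2)*(z + 7/3)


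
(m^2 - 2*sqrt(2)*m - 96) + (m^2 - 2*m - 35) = 2*m^2 - 2*sqrt(2)*m - 2*m - 131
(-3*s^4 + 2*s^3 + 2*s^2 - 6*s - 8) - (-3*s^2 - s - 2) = -3*s^4 + 2*s^3 + 5*s^2 - 5*s - 6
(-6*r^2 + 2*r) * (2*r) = -12*r^3 + 4*r^2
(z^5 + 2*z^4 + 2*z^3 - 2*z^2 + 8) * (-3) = -3*z^5 - 6*z^4 - 6*z^3 + 6*z^2 - 24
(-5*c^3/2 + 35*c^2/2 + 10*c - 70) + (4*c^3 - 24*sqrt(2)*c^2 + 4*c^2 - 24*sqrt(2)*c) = 3*c^3/2 - 24*sqrt(2)*c^2 + 43*c^2/2 - 24*sqrt(2)*c + 10*c - 70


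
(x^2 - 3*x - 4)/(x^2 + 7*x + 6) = (x - 4)/(x + 6)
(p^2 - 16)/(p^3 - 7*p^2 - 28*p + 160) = (p + 4)/(p^2 - 3*p - 40)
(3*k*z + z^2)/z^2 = (3*k + z)/z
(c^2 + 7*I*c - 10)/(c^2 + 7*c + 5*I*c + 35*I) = (c + 2*I)/(c + 7)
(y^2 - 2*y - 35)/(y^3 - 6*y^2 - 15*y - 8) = (-y^2 + 2*y + 35)/(-y^3 + 6*y^2 + 15*y + 8)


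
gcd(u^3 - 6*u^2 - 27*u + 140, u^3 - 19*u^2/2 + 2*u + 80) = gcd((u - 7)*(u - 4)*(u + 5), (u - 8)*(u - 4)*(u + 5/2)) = u - 4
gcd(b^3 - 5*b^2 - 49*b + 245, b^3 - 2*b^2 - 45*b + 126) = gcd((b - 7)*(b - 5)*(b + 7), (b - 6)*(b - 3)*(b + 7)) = b + 7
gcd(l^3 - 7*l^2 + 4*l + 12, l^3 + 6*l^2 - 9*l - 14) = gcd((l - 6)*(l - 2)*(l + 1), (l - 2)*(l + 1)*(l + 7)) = l^2 - l - 2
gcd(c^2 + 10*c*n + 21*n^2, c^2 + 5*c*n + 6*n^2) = c + 3*n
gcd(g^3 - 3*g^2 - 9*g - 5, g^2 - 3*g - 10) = g - 5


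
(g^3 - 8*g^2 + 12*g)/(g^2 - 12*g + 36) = g*(g - 2)/(g - 6)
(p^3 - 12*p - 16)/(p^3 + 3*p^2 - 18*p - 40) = (p + 2)/(p + 5)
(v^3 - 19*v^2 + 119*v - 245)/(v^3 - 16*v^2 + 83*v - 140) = (v - 7)/(v - 4)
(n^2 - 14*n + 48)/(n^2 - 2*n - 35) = (-n^2 + 14*n - 48)/(-n^2 + 2*n + 35)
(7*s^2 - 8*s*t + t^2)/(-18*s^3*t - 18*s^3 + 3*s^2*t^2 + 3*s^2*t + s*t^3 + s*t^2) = (7*s^2 - 8*s*t + t^2)/(s*(-18*s^2*t - 18*s^2 + 3*s*t^2 + 3*s*t + t^3 + t^2))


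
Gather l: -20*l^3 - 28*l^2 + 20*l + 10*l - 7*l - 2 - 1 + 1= -20*l^3 - 28*l^2 + 23*l - 2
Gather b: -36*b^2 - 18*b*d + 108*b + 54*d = -36*b^2 + b*(108 - 18*d) + 54*d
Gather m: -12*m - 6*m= -18*m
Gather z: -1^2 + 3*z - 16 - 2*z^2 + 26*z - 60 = -2*z^2 + 29*z - 77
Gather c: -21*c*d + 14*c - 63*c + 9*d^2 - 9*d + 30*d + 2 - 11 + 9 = c*(-21*d - 49) + 9*d^2 + 21*d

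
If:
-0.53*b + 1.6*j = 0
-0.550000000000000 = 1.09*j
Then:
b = -1.52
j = -0.50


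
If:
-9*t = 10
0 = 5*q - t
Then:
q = -2/9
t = -10/9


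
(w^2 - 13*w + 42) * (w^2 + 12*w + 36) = w^4 - w^3 - 78*w^2 + 36*w + 1512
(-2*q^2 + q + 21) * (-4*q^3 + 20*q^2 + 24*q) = 8*q^5 - 44*q^4 - 112*q^3 + 444*q^2 + 504*q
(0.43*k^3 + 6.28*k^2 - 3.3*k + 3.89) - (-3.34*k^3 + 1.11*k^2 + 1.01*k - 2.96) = 3.77*k^3 + 5.17*k^2 - 4.31*k + 6.85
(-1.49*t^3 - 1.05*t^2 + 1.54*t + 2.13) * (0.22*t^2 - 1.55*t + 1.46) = -0.3278*t^5 + 2.0785*t^4 - 0.2091*t^3 - 3.4514*t^2 - 1.0531*t + 3.1098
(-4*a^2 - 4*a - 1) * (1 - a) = 4*a^3 - 3*a - 1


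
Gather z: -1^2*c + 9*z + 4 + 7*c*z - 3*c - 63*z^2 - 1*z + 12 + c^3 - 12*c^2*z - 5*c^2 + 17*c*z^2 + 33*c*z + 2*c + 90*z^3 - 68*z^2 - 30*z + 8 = c^3 - 5*c^2 - 2*c + 90*z^3 + z^2*(17*c - 131) + z*(-12*c^2 + 40*c - 22) + 24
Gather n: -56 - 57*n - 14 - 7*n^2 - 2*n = -7*n^2 - 59*n - 70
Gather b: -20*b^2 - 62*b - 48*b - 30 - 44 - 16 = -20*b^2 - 110*b - 90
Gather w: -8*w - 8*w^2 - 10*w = -8*w^2 - 18*w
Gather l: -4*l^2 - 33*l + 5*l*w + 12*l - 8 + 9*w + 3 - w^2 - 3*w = -4*l^2 + l*(5*w - 21) - w^2 + 6*w - 5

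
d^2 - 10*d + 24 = (d - 6)*(d - 4)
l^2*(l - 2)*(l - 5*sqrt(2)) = l^4 - 5*sqrt(2)*l^3 - 2*l^3 + 10*sqrt(2)*l^2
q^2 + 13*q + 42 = (q + 6)*(q + 7)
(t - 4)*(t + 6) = t^2 + 2*t - 24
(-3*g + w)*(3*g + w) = -9*g^2 + w^2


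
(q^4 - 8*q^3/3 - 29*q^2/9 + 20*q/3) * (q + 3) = q^5 + q^4/3 - 101*q^3/9 - 3*q^2 + 20*q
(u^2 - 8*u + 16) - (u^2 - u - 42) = 58 - 7*u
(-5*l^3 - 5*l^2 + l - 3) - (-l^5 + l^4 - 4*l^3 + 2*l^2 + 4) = l^5 - l^4 - l^3 - 7*l^2 + l - 7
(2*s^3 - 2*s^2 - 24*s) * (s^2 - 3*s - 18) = 2*s^5 - 8*s^4 - 54*s^3 + 108*s^2 + 432*s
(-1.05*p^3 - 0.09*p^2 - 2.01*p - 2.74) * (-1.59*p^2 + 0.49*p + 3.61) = 1.6695*p^5 - 0.3714*p^4 - 0.6387*p^3 + 3.0468*p^2 - 8.5987*p - 9.8914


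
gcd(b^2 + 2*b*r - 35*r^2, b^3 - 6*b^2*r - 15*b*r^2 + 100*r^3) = -b + 5*r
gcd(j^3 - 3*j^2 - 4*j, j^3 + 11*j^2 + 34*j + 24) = j + 1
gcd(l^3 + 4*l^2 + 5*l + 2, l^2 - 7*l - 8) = l + 1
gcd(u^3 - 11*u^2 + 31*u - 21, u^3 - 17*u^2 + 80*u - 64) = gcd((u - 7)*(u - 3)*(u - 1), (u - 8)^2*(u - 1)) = u - 1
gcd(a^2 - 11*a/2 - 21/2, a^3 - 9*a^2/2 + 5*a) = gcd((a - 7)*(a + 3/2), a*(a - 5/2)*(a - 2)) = 1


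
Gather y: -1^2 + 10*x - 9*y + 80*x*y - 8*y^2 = 10*x - 8*y^2 + y*(80*x - 9) - 1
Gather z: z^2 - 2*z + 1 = z^2 - 2*z + 1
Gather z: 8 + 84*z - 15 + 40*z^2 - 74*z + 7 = 40*z^2 + 10*z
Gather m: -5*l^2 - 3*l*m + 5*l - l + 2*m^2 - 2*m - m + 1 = -5*l^2 + 4*l + 2*m^2 + m*(-3*l - 3) + 1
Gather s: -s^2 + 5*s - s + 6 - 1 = -s^2 + 4*s + 5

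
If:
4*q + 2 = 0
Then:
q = -1/2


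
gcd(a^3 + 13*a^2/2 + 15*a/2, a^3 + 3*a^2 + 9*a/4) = a^2 + 3*a/2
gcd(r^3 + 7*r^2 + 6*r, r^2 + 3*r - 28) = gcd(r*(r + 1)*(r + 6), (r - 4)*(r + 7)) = 1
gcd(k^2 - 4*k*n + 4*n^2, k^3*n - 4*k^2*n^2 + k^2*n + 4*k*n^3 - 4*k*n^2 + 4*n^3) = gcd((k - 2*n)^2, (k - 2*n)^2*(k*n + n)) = k^2 - 4*k*n + 4*n^2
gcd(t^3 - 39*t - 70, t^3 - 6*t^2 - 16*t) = t + 2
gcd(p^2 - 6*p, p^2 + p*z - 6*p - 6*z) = p - 6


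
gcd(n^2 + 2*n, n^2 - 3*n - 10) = n + 2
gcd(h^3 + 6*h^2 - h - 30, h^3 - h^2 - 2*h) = h - 2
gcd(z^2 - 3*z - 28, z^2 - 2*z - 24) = z + 4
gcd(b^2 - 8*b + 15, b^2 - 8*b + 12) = 1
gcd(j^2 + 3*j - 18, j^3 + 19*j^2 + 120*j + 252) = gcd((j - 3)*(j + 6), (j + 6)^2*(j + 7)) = j + 6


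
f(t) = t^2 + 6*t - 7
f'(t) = 2*t + 6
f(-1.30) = -13.11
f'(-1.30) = 3.40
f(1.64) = 5.53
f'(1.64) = 9.28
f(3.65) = 28.22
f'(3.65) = 13.30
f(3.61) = 27.69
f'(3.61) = 13.22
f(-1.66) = -14.20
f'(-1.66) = 2.68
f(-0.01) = -7.06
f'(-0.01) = 5.98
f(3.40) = 24.96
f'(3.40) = 12.80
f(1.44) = 3.71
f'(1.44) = 8.88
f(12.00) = 209.00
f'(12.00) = 30.00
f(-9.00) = 20.00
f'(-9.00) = -12.00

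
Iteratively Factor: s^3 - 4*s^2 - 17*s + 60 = (s - 5)*(s^2 + s - 12) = (s - 5)*(s - 3)*(s + 4)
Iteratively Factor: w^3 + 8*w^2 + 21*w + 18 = (w + 3)*(w^2 + 5*w + 6) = (w + 3)^2*(w + 2)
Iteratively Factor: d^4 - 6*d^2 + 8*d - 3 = (d + 3)*(d^3 - 3*d^2 + 3*d - 1) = (d - 1)*(d + 3)*(d^2 - 2*d + 1) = (d - 1)^2*(d + 3)*(d - 1)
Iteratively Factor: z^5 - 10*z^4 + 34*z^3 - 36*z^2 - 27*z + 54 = (z - 3)*(z^4 - 7*z^3 + 13*z^2 + 3*z - 18) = (z - 3)^2*(z^3 - 4*z^2 + z + 6) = (z - 3)^3*(z^2 - z - 2) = (z - 3)^3*(z + 1)*(z - 2)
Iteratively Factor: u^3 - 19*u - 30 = (u + 3)*(u^2 - 3*u - 10) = (u - 5)*(u + 3)*(u + 2)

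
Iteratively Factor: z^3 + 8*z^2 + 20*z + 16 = (z + 2)*(z^2 + 6*z + 8) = (z + 2)^2*(z + 4)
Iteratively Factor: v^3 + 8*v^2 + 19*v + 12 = (v + 1)*(v^2 + 7*v + 12) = (v + 1)*(v + 3)*(v + 4)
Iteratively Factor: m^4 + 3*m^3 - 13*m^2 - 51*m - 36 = (m + 1)*(m^3 + 2*m^2 - 15*m - 36) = (m + 1)*(m + 3)*(m^2 - m - 12) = (m - 4)*(m + 1)*(m + 3)*(m + 3)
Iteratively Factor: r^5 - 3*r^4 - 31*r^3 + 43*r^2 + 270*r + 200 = (r - 5)*(r^4 + 2*r^3 - 21*r^2 - 62*r - 40) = (r - 5)*(r + 1)*(r^3 + r^2 - 22*r - 40) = (r - 5)*(r + 1)*(r + 4)*(r^2 - 3*r - 10) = (r - 5)*(r + 1)*(r + 2)*(r + 4)*(r - 5)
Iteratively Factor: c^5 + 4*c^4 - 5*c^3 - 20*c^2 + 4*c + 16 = (c + 4)*(c^4 - 5*c^2 + 4) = (c + 2)*(c + 4)*(c^3 - 2*c^2 - c + 2) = (c - 1)*(c + 2)*(c + 4)*(c^2 - c - 2) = (c - 2)*(c - 1)*(c + 2)*(c + 4)*(c + 1)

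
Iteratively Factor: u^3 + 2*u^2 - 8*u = (u)*(u^2 + 2*u - 8) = u*(u - 2)*(u + 4)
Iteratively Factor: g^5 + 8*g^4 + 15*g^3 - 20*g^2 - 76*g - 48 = (g + 2)*(g^4 + 6*g^3 + 3*g^2 - 26*g - 24) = (g + 1)*(g + 2)*(g^3 + 5*g^2 - 2*g - 24) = (g + 1)*(g + 2)*(g + 3)*(g^2 + 2*g - 8) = (g + 1)*(g + 2)*(g + 3)*(g + 4)*(g - 2)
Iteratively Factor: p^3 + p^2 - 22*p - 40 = (p + 4)*(p^2 - 3*p - 10) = (p + 2)*(p + 4)*(p - 5)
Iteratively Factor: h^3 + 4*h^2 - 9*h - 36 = (h - 3)*(h^2 + 7*h + 12) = (h - 3)*(h + 3)*(h + 4)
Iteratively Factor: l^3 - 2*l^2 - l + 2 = (l - 2)*(l^2 - 1) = (l - 2)*(l + 1)*(l - 1)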